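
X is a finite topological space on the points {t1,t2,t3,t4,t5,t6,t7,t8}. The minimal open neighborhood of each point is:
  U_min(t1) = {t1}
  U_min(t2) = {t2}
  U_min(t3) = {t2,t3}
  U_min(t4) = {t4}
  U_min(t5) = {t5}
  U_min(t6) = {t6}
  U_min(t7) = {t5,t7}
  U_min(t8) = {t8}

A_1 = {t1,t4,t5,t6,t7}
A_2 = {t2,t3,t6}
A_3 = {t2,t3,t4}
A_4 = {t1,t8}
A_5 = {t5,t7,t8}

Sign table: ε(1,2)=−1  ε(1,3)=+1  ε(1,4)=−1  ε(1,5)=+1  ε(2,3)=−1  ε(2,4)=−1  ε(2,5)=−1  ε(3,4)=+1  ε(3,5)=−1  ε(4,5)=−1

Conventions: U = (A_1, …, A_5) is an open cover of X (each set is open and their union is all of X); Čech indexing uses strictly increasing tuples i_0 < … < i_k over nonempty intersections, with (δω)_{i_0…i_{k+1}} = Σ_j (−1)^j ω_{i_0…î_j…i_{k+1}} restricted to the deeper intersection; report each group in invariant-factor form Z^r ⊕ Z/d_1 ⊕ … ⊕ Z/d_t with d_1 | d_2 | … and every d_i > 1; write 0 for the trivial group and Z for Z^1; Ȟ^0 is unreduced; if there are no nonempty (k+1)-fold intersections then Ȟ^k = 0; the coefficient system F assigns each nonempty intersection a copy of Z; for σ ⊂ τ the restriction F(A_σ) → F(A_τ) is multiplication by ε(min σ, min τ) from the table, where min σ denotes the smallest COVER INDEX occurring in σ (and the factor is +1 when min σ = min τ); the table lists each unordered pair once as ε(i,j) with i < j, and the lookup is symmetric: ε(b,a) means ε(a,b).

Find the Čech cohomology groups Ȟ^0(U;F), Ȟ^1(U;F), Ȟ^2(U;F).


Ȟ^0 = Z, Ȟ^1 = Z^2 and Ȟ^2 = 0

nerve of the cover:
  A12={t6} A13={t4} A14={t1} A15={t5,t7} A23={t2,t3} A45={t8}
C dims 5,6; δ0: rk 4, SNF 1^4
Ȟ^0 = (5 − 4) − 0 = 1, so Ȟ^0 ≅ Z
Ȟ^1 = (6 − 0) − 4 = 2, so Ȟ^1 ≅ Z^2
Ȟ^2 = (0 − 0) − 0 = 0, so Ȟ^2 ≅ 0


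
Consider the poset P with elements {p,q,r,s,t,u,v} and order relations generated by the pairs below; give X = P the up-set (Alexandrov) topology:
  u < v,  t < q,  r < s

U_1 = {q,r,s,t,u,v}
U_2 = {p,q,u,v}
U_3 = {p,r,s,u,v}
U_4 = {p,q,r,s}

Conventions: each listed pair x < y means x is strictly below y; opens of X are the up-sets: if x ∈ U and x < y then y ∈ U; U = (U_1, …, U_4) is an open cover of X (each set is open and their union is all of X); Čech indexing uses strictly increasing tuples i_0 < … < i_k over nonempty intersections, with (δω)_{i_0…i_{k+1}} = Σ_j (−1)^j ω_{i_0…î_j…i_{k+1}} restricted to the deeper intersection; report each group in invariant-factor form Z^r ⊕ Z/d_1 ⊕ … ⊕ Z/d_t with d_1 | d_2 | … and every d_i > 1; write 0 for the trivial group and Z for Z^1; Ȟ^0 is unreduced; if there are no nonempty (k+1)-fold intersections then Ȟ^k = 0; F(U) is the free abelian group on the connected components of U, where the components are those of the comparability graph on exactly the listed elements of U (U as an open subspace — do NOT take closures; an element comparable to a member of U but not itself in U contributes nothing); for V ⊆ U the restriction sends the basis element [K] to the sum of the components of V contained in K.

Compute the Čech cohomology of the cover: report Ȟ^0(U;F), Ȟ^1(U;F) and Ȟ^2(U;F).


Ȟ^0 = Z^4,  Ȟ^1 = 0,  Ȟ^2 = 0

intersection data:
  U12={q,u,v} U13={r,s,u,v} U14={q,r,s} U23={p,u,v} U24={p,q} U34={p,r,s}
  U123={u,v} U124={q} U134={r,s} U234={p}
components per intersection:
  U1: {q,t} {r,s} {u,v}
  U2: {p} {q} {u,v}
  U3: {p} {r,s} {u,v}
  U4: {p} {q} {r,s}
  U12: {q} {u,v}
  U13: {r,s} {u,v}
  U14: {q} {r,s}
  U23: {p} {u,v}
  U24: {p} {q}
  U34: {p} {r,s}
  U123: {u,v}
  U124: {q}
  U134: {r,s}
  U234: {p}
C dims 12,12,4; δ0: rk 8, SNF 1^8; δ1: rk 4, SNF 1^4
Ȟ^0 = (12 − 8) − 0 = 4, so Ȟ^0 ≅ Z^4
Ȟ^1 = (12 − 4) − 8 = 0, so Ȟ^1 ≅ 0
Ȟ^2 = (4 − 0) − 4 = 0, so Ȟ^2 ≅ 0


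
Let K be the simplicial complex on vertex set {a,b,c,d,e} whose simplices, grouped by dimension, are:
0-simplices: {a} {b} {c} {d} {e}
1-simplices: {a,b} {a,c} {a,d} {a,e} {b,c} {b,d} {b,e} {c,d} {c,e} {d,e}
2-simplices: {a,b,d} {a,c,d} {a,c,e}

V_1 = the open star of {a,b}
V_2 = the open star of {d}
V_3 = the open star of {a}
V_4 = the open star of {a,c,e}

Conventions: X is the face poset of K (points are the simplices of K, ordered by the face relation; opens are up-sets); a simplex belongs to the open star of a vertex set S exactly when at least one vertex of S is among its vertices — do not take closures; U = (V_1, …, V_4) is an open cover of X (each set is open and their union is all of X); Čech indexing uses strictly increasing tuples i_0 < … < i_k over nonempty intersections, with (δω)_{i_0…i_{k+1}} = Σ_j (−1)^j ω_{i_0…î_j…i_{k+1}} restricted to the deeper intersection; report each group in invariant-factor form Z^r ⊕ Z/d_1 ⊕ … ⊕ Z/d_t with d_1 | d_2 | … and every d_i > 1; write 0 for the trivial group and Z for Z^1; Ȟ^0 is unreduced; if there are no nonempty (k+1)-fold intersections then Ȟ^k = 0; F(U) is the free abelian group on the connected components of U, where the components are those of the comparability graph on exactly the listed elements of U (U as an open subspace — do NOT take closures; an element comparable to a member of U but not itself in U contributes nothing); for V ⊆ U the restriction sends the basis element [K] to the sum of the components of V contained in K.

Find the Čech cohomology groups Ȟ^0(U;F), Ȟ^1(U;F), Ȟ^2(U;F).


cover nerve:
  V1={{a},{b},{a,b},{a,c},{a,d},{a,e},{b,c},{b,d},{b,e},{a,b,d},{a,c,d},{a,c,e}} V2={{d},{a,d},{b,d},{c,d},{d,e},{a,b,d},{a,c,d}} V3={{a},{a,b},{a,c},{a,d},{a,e},{a,b,d},{a,c,d},{a,c,e}} V4={{a},{c},{e},{a,b},{a,c},{a,d},{a,e},{b,c},{b,e},{c,d},{c,e},{d,e},{a,b,d},{a,c,d},{a,c,e}}
  V12={{a,d},{b,d},{a,b,d},{a,c,d}} V13={{a},{a,b},{a,c},{a,d},{a,e},{a,b,d},{a,c,d},{a,c,e}} V14={{a},{a,b},{a,c},{a,d},{a,e},{b,c},{b,e},{a,b,d},{a,c,d},{a,c,e}} V23={{a,d},{a,b,d},{a,c,d}} V24={{a,d},{c,d},{d,e},{a,b,d},{a,c,d}} V34={{a},{a,b},{a,c},{a,d},{a,e},{a,b,d},{a,c,d},{a,c,e}}
  V123={{a,d},{a,b,d},{a,c,d}} V124={{a,d},{a,b,d},{a,c,d}} V134={{a},{a,b},{a,c},{a,d},{a,e},{a,b,d},{a,c,d},{a,c,e}} V234={{a,d},{a,b,d},{a,c,d}}
  V1234={{a,d},{a,b,d},{a,c,d}}
components per intersection:
  V1: {{a},{b},{a,b},{a,c},{a,d},{a,e},{b,c},{b,d},{b,e},{a,b,d},{a,c,d},{a,c,e}}
  V2: {{d},{a,d},{b,d},{c,d},{d,e},{a,b,d},{a,c,d}}
  V3: {{a},{a,b},{a,c},{a,d},{a,e},{a,b,d},{a,c,d},{a,c,e}}
  V4: {{a},{c},{e},{a,b},{a,c},{a,d},{a,e},{b,c},{b,e},{c,d},{c,e},{d,e},{a,b,d},{a,c,d},{a,c,e}}
  V12: {{a,d},{b,d},{a,b,d},{a,c,d}}
  V13: {{a},{a,b},{a,c},{a,d},{a,e},{a,b,d},{a,c,d},{a,c,e}}
  V14: {{a},{a,b},{a,c},{a,d},{a,e},{a,b,d},{a,c,d},{a,c,e}} {{b,c}} {{b,e}}
  V23: {{a,d},{a,b,d},{a,c,d}}
  V24: {{a,d},{c,d},{a,b,d},{a,c,d}} {{d,e}}
  V34: {{a},{a,b},{a,c},{a,d},{a,e},{a,b,d},{a,c,d},{a,c,e}}
  V123: {{a,d},{a,b,d},{a,c,d}}
  V124: {{a,d},{a,b,d},{a,c,d}}
  V134: {{a},{a,b},{a,c},{a,d},{a,e},{a,b,d},{a,c,d},{a,c,e}}
  V234: {{a,d},{a,b,d},{a,c,d}}
  V1234: {{a,d},{a,b,d},{a,c,d}}
C dims 4,9,4,1; δ0: rk 3, SNF 1^3; δ1: rk 3, SNF 1^3; δ2: rk 1, SNF 1^1
Ȟ^0: (4−3)−0=1 ⇒ Z
Ȟ^1: (9−3)−3=3 ⇒ Z^3
Ȟ^2: (4−1)−3=0 ⇒ 0

Ȟ^0(U;F) ≅ Z, Ȟ^1(U;F) ≅ Z^3, Ȟ^2(U;F) ≅ 0


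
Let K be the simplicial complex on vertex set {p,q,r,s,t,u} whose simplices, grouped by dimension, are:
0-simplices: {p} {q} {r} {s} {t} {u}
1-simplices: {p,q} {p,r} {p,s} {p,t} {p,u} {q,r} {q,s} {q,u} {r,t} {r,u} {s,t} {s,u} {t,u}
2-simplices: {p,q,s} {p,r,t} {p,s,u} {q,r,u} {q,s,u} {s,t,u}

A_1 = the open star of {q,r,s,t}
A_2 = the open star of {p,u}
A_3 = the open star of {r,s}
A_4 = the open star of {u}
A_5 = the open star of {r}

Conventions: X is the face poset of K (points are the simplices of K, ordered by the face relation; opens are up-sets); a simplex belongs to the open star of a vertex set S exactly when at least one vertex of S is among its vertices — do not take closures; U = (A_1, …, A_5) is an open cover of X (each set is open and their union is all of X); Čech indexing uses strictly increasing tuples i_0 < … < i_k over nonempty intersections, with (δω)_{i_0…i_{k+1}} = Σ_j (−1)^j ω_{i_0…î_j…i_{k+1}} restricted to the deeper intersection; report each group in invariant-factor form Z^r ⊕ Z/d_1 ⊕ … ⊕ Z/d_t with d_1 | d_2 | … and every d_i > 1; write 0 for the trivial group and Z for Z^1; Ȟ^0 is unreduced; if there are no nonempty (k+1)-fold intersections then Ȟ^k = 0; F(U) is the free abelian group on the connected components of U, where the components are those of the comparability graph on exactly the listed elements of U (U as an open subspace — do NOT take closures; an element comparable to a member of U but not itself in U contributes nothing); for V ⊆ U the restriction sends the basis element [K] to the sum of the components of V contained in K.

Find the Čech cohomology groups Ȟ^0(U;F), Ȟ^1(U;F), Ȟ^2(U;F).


intersection data:
  A1={{q},{r},{s},{t},{p,q},{p,r},{p,s},{p,t},{q,r},{q,s},{q,u},{r,t},{r,u},{s,t},{s,u},{t,u},{p,q,s},{p,r,t},{p,s,u},{q,r,u},{q,s,u},{s,t,u}} A2={{p},{u},{p,q},{p,r},{p,s},{p,t},{p,u},{q,u},{r,u},{s,u},{t,u},{p,q,s},{p,r,t},{p,s,u},{q,r,u},{q,s,u},{s,t,u}} A3={{r},{s},{p,r},{p,s},{q,r},{q,s},{r,t},{r,u},{s,t},{s,u},{p,q,s},{p,r,t},{p,s,u},{q,r,u},{q,s,u},{s,t,u}} A4={{u},{p,u},{q,u},{r,u},{s,u},{t,u},{p,s,u},{q,r,u},{q,s,u},{s,t,u}} A5={{r},{p,r},{q,r},{r,t},{r,u},{p,r,t},{q,r,u}}
  A12={{p,q},{p,r},{p,s},{p,t},{q,u},{r,u},{s,u},{t,u},{p,q,s},{p,r,t},{p,s,u},{q,r,u},{q,s,u},{s,t,u}} A13={{r},{s},{p,r},{p,s},{q,r},{q,s},{r,t},{r,u},{s,t},{s,u},{p,q,s},{p,r,t},{p,s,u},{q,r,u},{q,s,u},{s,t,u}} A14={{q,u},{r,u},{s,u},{t,u},{p,s,u},{q,r,u},{q,s,u},{s,t,u}} A15={{r},{p,r},{q,r},{r,t},{r,u},{p,r,t},{q,r,u}} A23={{p,r},{p,s},{r,u},{s,u},{p,q,s},{p,r,t},{p,s,u},{q,r,u},{q,s,u},{s,t,u}} A24={{u},{p,u},{q,u},{r,u},{s,u},{t,u},{p,s,u},{q,r,u},{q,s,u},{s,t,u}} A25={{p,r},{r,u},{p,r,t},{q,r,u}} A34={{r,u},{s,u},{p,s,u},{q,r,u},{q,s,u},{s,t,u}} A35={{r},{p,r},{q,r},{r,t},{r,u},{p,r,t},{q,r,u}} A45={{r,u},{q,r,u}}
  A123={{p,r},{p,s},{r,u},{s,u},{p,q,s},{p,r,t},{p,s,u},{q,r,u},{q,s,u},{s,t,u}} A124={{q,u},{r,u},{s,u},{t,u},{p,s,u},{q,r,u},{q,s,u},{s,t,u}} A125={{p,r},{r,u},{p,r,t},{q,r,u}} A134={{r,u},{s,u},{p,s,u},{q,r,u},{q,s,u},{s,t,u}} A135={{r},{p,r},{q,r},{r,t},{r,u},{p,r,t},{q,r,u}} A145={{r,u},{q,r,u}} A234={{r,u},{s,u},{p,s,u},{q,r,u},{q,s,u},{s,t,u}} A235={{p,r},{r,u},{p,r,t},{q,r,u}} A245={{r,u},{q,r,u}} A345={{r,u},{q,r,u}}
  A1234={{r,u},{s,u},{p,s,u},{q,r,u},{q,s,u},{s,t,u}} A1235={{p,r},{r,u},{p,r,t},{q,r,u}} A1245={{r,u},{q,r,u}} A1345={{r,u},{q,r,u}} A2345={{r,u},{q,r,u}}
  A12345={{r,u},{q,r,u}}
components per intersection:
  A1: {{q},{r},{s},{t},{p,q},{p,r},{p,s},{p,t},{q,r},{q,s},{q,u},{r,t},{r,u},{s,t},{s,u},{t,u},{p,q,s},{p,r,t},{p,s,u},{q,r,u},{q,s,u},{s,t,u}}
  A2: {{p},{u},{p,q},{p,r},{p,s},{p,t},{p,u},{q,u},{r,u},{s,u},{t,u},{p,q,s},{p,r,t},{p,s,u},{q,r,u},{q,s,u},{s,t,u}}
  A3: {{r},{p,r},{q,r},{r,t},{r,u},{p,r,t},{q,r,u}} {{s},{p,s},{q,s},{s,t},{s,u},{p,q,s},{p,s,u},{q,s,u},{s,t,u}}
  A4: {{u},{p,u},{q,u},{r,u},{s,u},{t,u},{p,s,u},{q,r,u},{q,s,u},{s,t,u}}
  A5: {{r},{p,r},{q,r},{r,t},{r,u},{p,r,t},{q,r,u}}
  A12: {{p,q},{p,s},{q,u},{r,u},{s,u},{t,u},{p,q,s},{p,s,u},{q,r,u},{q,s,u},{s,t,u}} {{p,r},{p,t},{p,r,t}}
  A13: {{r},{p,r},{q,r},{r,t},{r,u},{p,r,t},{q,r,u}} {{s},{p,s},{q,s},{s,t},{s,u},{p,q,s},{p,s,u},{q,s,u},{s,t,u}}
  A14: {{q,u},{r,u},{s,u},{t,u},{p,s,u},{q,r,u},{q,s,u},{s,t,u}}
  A15: {{r},{p,r},{q,r},{r,t},{r,u},{p,r,t},{q,r,u}}
  A23: {{p,r},{p,r,t}} {{p,s},{s,u},{p,q,s},{p,s,u},{q,s,u},{s,t,u}} {{r,u},{q,r,u}}
  A24: {{u},{p,u},{q,u},{r,u},{s,u},{t,u},{p,s,u},{q,r,u},{q,s,u},{s,t,u}}
  A25: {{p,r},{p,r,t}} {{r,u},{q,r,u}}
  A34: {{r,u},{q,r,u}} {{s,u},{p,s,u},{q,s,u},{s,t,u}}
  A35: {{r},{p,r},{q,r},{r,t},{r,u},{p,r,t},{q,r,u}}
  A45: {{r,u},{q,r,u}}
  A123: {{p,r},{p,r,t}} {{p,s},{s,u},{p,q,s},{p,s,u},{q,s,u},{s,t,u}} {{r,u},{q,r,u}}
  A124: {{q,u},{r,u},{s,u},{t,u},{p,s,u},{q,r,u},{q,s,u},{s,t,u}}
  A125: {{p,r},{p,r,t}} {{r,u},{q,r,u}}
  A134: {{r,u},{q,r,u}} {{s,u},{p,s,u},{q,s,u},{s,t,u}}
  A135: {{r},{p,r},{q,r},{r,t},{r,u},{p,r,t},{q,r,u}}
  A145: {{r,u},{q,r,u}}
  A234: {{r,u},{q,r,u}} {{s,u},{p,s,u},{q,s,u},{s,t,u}}
  A235: {{p,r},{p,r,t}} {{r,u},{q,r,u}}
  A245: {{r,u},{q,r,u}}
  A345: {{r,u},{q,r,u}}
  A1234: {{r,u},{q,r,u}} {{s,u},{p,s,u},{q,s,u},{s,t,u}}
  A1235: {{p,r},{p,r,t}} {{r,u},{q,r,u}}
  A1245: {{r,u},{q,r,u}}
  A1345: {{r,u},{q,r,u}}
  A2345: {{r,u},{q,r,u}}
  A12345: {{r,u},{q,r,u}}
C dims 6,16,16,7; δ0: rk 5, SNF 1^5; δ1: rk 10, SNF 1^10; δ2: rk 6, SNF 1^6
Ȟ^0 = (6 − 5) − 0 = 1, so Ȟ^0 ≅ Z
Ȟ^1 = (16 − 10) − 5 = 1, so Ȟ^1 ≅ Z
Ȟ^2 = (16 − 6) − 10 = 0, so Ȟ^2 ≅ 0

Ȟ^0 = Z, Ȟ^1 = Z, Ȟ^2 = 0


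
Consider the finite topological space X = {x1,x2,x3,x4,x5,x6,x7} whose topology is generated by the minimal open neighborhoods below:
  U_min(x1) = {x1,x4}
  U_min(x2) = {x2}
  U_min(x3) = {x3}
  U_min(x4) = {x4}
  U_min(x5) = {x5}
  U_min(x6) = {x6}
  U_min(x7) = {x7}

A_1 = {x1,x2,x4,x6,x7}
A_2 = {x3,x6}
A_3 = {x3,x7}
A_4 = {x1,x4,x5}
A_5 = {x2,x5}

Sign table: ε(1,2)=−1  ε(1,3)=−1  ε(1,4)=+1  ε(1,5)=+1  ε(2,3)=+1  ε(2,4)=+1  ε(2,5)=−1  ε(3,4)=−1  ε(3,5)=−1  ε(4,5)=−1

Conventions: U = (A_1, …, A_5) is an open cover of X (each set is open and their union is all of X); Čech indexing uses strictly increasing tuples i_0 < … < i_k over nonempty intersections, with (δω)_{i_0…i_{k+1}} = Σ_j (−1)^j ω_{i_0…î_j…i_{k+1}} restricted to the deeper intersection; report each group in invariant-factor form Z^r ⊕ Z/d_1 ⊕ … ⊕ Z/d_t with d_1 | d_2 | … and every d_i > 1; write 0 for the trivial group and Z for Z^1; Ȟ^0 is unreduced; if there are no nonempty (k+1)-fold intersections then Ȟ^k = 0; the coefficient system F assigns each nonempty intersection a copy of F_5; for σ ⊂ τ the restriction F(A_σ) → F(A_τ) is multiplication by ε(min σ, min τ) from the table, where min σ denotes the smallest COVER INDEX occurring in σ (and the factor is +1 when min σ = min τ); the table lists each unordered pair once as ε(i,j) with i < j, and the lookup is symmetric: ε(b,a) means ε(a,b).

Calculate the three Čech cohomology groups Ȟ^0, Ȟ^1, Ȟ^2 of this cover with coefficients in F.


nonempty overlaps:
  A12={x6} A13={x7} A14={x1,x4} A15={x2} A23={x3} A45={x5}
C dims 5,6; δ0: rk_F5 5
degree 0: 5−5−0 = 0 → Ȟ^0 ≅ 0
degree 1: 6−0−5 = 1 → Ȟ^1 ≅ Z/5
degree 2: 0−0−0 = 0 → Ȟ^2 ≅ 0

Ȟ^0 ≅ 0, Ȟ^1 ≅ Z/5, Ȟ^2 ≅ 0


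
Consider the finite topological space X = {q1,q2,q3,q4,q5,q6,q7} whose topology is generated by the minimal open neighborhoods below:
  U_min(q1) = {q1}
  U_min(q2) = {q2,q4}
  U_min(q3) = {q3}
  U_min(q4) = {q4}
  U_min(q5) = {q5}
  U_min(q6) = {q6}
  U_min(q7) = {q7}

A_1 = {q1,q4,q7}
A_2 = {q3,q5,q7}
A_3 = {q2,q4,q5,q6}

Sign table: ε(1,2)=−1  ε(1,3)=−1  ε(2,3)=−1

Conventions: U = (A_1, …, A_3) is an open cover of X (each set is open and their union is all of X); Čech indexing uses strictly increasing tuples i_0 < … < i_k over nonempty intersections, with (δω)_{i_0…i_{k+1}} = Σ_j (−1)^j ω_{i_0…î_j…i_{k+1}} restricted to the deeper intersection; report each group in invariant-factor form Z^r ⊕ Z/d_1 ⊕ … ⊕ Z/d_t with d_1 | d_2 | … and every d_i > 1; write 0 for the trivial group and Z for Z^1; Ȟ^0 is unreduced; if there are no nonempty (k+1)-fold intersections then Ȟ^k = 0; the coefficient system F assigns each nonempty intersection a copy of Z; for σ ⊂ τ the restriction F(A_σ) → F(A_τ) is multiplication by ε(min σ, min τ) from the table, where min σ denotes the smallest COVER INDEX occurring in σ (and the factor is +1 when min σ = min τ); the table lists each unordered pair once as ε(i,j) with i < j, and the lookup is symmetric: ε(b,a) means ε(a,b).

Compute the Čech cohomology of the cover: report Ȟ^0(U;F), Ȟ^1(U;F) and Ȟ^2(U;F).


nonempty overlaps:
  A12={q7} A13={q4} A23={q5}
C dims 3,3; δ0: rk 3, SNF 1^2·2
degree 0: 3−3−0 = 0 → Ȟ^0 ≅ 0
degree 1: 3−0−3 = 0 plus torsion [2] → Ȟ^1 ≅ Z/2
degree 2: 0−0−0 = 0 → Ȟ^2 ≅ 0

Ȟ^0 ≅ 0; Ȟ^1 ≅ Z/2; Ȟ^2 ≅ 0


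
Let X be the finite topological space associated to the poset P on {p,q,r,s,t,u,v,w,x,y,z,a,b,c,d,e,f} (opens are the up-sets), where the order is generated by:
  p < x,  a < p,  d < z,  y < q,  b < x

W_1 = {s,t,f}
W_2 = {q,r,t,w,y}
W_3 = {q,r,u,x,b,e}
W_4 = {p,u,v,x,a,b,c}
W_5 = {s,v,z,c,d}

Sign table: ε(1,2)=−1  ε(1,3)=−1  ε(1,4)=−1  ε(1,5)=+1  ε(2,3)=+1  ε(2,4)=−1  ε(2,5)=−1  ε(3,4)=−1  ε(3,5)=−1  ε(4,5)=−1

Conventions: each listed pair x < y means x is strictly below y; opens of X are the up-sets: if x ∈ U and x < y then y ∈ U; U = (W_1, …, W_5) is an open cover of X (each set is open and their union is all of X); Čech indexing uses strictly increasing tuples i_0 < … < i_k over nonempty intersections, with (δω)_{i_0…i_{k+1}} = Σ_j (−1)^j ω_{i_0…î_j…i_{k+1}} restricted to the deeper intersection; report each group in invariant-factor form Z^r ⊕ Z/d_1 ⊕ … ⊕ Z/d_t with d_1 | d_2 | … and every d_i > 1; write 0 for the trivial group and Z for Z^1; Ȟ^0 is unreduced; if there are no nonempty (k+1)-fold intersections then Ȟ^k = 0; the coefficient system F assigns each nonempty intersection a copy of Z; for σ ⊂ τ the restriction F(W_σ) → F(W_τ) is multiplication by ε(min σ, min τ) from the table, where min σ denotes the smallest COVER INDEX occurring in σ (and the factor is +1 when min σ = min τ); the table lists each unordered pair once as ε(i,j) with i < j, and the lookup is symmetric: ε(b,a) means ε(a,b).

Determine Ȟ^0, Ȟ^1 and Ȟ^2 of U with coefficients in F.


nonempty overlaps:
  W12={t} W15={s} W23={q,r} W34={u,x,b} W45={v,c}
C dims 5,5; δ0: rk 5, SNF 1^4·2
degree 0: 5−5−0 = 0 → Ȟ^0 ≅ 0
degree 1: 5−0−5 = 0 plus torsion [2] → Ȟ^1 ≅ Z/2
degree 2: 0−0−0 = 0 → Ȟ^2 ≅ 0

Ȟ^0(U;F) ≅ 0; Ȟ^1(U;F) ≅ Z/2; Ȟ^2(U;F) ≅ 0


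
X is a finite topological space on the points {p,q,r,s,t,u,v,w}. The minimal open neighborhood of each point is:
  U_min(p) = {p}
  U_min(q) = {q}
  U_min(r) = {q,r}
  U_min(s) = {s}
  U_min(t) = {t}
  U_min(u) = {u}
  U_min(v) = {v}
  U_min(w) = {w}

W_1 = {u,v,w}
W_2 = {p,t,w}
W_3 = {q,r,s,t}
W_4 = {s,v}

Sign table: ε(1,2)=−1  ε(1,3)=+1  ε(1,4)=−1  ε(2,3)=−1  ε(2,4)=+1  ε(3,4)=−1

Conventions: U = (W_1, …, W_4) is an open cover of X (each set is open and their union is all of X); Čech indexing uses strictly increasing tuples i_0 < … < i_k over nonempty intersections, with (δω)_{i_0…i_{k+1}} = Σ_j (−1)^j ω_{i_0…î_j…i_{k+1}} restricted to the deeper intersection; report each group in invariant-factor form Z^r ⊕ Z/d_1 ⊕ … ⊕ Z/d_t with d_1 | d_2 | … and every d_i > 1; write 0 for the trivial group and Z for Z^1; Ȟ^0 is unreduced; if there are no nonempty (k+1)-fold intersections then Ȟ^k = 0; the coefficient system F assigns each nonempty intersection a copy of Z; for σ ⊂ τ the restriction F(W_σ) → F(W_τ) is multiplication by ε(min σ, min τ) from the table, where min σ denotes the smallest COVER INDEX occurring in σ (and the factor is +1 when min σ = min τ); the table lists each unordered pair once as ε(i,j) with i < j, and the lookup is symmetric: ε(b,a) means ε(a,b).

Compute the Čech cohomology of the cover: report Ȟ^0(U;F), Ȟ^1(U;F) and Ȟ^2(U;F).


Ȟ^0(U;F) ≅ Z,  Ȟ^1(U;F) ≅ Z,  Ȟ^2(U;F) ≅ 0

nerve simplices:
  W12={w} W14={v} W23={t} W34={s}
C dims 4,4; δ0: rk 3, SNF 1^3
degree 0: 4−3−0 = 1 → Ȟ^0 ≅ Z
degree 1: 4−0−3 = 1 → Ȟ^1 ≅ Z
degree 2: 0−0−0 = 0 → Ȟ^2 ≅ 0


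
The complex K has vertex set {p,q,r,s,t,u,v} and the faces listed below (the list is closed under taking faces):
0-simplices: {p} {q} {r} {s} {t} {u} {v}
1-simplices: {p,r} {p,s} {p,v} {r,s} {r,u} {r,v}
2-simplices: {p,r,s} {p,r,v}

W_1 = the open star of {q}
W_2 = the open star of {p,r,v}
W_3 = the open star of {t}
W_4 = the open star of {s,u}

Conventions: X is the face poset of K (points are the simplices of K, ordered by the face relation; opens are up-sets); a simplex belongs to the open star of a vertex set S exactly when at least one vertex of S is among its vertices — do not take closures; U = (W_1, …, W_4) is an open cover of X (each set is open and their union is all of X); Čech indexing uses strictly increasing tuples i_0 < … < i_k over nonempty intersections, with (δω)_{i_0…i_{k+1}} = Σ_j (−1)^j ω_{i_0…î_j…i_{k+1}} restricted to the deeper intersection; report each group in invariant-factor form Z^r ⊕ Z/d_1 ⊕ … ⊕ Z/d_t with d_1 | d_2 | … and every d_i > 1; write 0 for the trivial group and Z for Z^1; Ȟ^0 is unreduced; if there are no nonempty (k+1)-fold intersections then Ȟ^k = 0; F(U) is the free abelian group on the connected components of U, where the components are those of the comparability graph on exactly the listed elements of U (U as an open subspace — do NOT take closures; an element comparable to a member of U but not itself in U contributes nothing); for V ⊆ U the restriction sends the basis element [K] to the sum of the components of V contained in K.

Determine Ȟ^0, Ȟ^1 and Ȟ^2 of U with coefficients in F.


Ȟ^0 ≅ Z^3, Ȟ^1 ≅ 0 and Ȟ^2 ≅ 0

nerve simplices:
  W1={{q}} W2={{p},{r},{v},{p,r},{p,s},{p,v},{r,s},{r,u},{r,v},{p,r,s},{p,r,v}} W3={{t}} W4={{s},{u},{p,s},{r,s},{r,u},{p,r,s}}
  W24={{p,s},{r,s},{r,u},{p,r,s}}
components per intersection:
  W1: {{q}}
  W2: {{p},{r},{v},{p,r},{p,s},{p,v},{r,s},{r,u},{r,v},{p,r,s},{p,r,v}}
  W3: {{t}}
  W4: {{s},{p,s},{r,s},{p,r,s}} {{u},{r,u}}
  W24: {{p,s},{r,s},{p,r,s}} {{r,u}}
C dims 5,2; δ0: rk 2, SNF 1^2
degree 0: 5−2−0 = 3 → Ȟ^0 ≅ Z^3
degree 1: 2−0−2 = 0 → Ȟ^1 ≅ 0
degree 2: 0−0−0 = 0 → Ȟ^2 ≅ 0


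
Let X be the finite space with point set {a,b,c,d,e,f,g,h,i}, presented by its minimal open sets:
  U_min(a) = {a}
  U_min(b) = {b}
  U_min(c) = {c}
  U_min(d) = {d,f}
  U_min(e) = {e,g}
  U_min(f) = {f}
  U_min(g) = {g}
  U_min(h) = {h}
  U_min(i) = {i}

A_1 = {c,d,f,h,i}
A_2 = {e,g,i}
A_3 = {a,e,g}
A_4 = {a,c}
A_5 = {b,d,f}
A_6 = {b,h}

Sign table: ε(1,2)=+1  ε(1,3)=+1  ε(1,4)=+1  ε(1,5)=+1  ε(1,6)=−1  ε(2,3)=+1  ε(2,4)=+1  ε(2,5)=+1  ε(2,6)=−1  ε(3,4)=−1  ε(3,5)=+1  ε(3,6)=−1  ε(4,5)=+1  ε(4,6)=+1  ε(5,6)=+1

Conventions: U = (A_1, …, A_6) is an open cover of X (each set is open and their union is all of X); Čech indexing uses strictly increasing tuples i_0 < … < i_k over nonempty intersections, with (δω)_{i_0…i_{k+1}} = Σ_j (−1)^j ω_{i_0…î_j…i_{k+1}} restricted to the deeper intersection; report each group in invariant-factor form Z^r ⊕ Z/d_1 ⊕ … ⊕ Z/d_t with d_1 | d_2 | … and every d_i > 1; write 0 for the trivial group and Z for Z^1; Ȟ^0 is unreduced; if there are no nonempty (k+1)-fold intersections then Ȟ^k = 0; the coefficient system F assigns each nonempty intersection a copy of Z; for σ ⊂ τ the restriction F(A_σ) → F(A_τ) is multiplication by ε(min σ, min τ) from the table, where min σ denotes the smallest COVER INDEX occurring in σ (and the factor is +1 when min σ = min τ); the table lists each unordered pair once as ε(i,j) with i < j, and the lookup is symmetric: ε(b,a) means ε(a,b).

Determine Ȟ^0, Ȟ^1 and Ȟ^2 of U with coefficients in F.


Ȟ^0(U;F) ≅ 0, Ȟ^1(U;F) ≅ Z ⊕ Z/2 and Ȟ^2(U;F) ≅ 0

intersection data:
  A12={i} A14={c} A15={d,f} A16={h} A23={e,g} A34={a} A56={b}
C dims 6,7; δ0: rk 6, SNF 1^5·2
Ȟ^0 = (6 − 6) − 0 = 0, so Ȟ^0 ≅ 0
Ȟ^1 = (7 − 0) − 6 = 1 plus torsion [2], so Ȟ^1 ≅ Z ⊕ Z/2
Ȟ^2 = (0 − 0) − 0 = 0, so Ȟ^2 ≅ 0


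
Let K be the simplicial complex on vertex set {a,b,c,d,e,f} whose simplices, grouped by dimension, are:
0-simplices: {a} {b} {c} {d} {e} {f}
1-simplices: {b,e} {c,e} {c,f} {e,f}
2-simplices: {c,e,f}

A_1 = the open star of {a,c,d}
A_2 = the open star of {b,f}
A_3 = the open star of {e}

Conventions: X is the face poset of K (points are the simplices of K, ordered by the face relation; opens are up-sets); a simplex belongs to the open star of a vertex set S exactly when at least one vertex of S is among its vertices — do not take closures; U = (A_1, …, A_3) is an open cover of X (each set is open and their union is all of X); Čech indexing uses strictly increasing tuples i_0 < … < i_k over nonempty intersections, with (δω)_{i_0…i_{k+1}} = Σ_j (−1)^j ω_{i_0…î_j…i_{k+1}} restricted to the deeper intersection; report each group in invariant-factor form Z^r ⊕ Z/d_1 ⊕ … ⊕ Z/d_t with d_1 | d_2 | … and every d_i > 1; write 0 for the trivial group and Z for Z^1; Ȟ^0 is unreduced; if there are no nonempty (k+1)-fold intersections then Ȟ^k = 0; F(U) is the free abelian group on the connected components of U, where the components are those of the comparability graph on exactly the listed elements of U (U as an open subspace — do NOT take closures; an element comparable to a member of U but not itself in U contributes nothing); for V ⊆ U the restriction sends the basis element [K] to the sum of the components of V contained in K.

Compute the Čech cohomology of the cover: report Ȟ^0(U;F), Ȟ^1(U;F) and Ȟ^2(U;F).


nonempty overlaps:
  A1={{a},{c},{d},{c,e},{c,f},{c,e,f}} A2={{b},{f},{b,e},{c,f},{e,f},{c,e,f}} A3={{e},{b,e},{c,e},{e,f},{c,e,f}}
  A12={{c,f},{c,e,f}} A13={{c,e},{c,e,f}} A23={{b,e},{e,f},{c,e,f}}
  A123={{c,e,f}}
components per intersection:
  A1: {{a}} {{c},{c,e},{c,f},{c,e,f}} {{d}}
  A2: {{b},{b,e}} {{f},{c,f},{e,f},{c,e,f}}
  A3: {{e},{b,e},{c,e},{e,f},{c,e,f}}
  A12: {{c,f},{c,e,f}}
  A13: {{c,e},{c,e,f}}
  A23: {{b,e}} {{e,f},{c,e,f}}
  A123: {{c,e,f}}
C dims 6,4,1; δ0: rk 3, SNF 1^3; δ1: rk 1, SNF 1^1
degree 0: 6−3−0 = 3 → Ȟ^0 ≅ Z^3
degree 1: 4−1−3 = 0 → Ȟ^1 ≅ 0
degree 2: 1−0−1 = 0 → Ȟ^2 ≅ 0

Ȟ^0 ≅ Z^3, Ȟ^1 ≅ 0, Ȟ^2 ≅ 0


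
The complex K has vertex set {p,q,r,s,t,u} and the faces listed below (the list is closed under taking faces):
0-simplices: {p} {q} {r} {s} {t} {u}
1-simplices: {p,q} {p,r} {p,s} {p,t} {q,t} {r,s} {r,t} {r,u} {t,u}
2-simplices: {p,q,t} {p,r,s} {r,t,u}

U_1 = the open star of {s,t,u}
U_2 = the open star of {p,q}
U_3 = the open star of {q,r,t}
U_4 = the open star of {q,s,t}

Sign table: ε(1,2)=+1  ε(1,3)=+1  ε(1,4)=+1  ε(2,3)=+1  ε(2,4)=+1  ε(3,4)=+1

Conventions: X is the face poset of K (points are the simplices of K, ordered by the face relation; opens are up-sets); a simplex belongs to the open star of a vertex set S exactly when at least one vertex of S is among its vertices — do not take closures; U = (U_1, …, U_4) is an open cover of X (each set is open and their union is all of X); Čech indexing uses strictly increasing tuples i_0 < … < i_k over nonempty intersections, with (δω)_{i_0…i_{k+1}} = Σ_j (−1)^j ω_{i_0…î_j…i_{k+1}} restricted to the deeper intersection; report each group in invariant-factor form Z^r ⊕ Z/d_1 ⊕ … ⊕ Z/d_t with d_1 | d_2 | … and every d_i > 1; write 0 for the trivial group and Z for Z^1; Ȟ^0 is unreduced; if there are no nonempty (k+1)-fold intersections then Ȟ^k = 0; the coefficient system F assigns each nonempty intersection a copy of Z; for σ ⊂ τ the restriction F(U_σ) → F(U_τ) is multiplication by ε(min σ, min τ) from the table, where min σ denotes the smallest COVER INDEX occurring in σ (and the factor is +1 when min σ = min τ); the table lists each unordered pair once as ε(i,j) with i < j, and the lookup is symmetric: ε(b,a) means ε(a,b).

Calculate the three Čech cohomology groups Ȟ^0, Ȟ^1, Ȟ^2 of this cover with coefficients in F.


nonempty overlaps:
  U1={{s},{t},{u},{p,s},{p,t},{q,t},{r,s},{r,t},{r,u},{t,u},{p,q,t},{p,r,s},{r,t,u}} U2={{p},{q},{p,q},{p,r},{p,s},{p,t},{q,t},{p,q,t},{p,r,s}} U3={{q},{r},{t},{p,q},{p,r},{p,t},{q,t},{r,s},{r,t},{r,u},{t,u},{p,q,t},{p,r,s},{r,t,u}} U4={{q},{s},{t},{p,q},{p,s},{p,t},{q,t},{r,s},{r,t},{t,u},{p,q,t},{p,r,s},{r,t,u}}
  U12={{p,s},{p,t},{q,t},{p,q,t},{p,r,s}} U13={{t},{p,t},{q,t},{r,s},{r,t},{r,u},{t,u},{p,q,t},{p,r,s},{r,t,u}} U14={{s},{t},{p,s},{p,t},{q,t},{r,s},{r,t},{t,u},{p,q,t},{p,r,s},{r,t,u}} U23={{q},{p,q},{p,r},{p,t},{q,t},{p,q,t},{p,r,s}} U24={{q},{p,q},{p,s},{p,t},{q,t},{p,q,t},{p,r,s}} U34={{q},{t},{p,q},{p,t},{q,t},{r,s},{r,t},{t,u},{p,q,t},{p,r,s},{r,t,u}}
  U123={{p,t},{q,t},{p,q,t},{p,r,s}} U124={{p,s},{p,t},{q,t},{p,q,t},{p,r,s}} U134={{t},{p,t},{q,t},{r,s},{r,t},{t,u},{p,q,t},{p,r,s},{r,t,u}} U234={{q},{p,q},{p,t},{q,t},{p,q,t},{p,r,s}}
  U1234={{p,t},{q,t},{p,q,t},{p,r,s}}
C dims 4,6,4,1; δ0: rk 3, SNF 1^3; δ1: rk 3, SNF 1^3; δ2: rk 1, SNF 1^1
degree 0: 4−3−0 = 1 → Ȟ^0 ≅ Z
degree 1: 6−3−3 = 0 → Ȟ^1 ≅ 0
degree 2: 4−1−3 = 0 → Ȟ^2 ≅ 0

Ȟ^0 ≅ Z, Ȟ^1 ≅ 0 and Ȟ^2 ≅ 0


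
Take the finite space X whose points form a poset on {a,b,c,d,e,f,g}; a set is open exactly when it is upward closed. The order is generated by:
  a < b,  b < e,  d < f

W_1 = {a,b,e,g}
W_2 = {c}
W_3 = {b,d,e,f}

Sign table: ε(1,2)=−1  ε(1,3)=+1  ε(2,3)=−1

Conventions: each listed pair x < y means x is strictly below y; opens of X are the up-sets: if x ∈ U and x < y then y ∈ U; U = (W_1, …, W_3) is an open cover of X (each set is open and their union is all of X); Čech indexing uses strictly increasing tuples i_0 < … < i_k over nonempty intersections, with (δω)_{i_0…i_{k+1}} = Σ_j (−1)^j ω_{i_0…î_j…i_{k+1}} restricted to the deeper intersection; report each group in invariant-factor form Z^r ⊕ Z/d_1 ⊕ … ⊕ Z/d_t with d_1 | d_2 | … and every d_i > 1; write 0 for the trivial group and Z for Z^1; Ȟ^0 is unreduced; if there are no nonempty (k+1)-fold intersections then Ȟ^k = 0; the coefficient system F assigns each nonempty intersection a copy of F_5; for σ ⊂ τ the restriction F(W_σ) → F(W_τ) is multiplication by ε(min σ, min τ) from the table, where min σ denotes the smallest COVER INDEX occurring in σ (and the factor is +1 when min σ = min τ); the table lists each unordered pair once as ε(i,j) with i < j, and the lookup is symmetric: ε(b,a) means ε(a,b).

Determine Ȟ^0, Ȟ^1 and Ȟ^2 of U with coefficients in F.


intersection data:
  W13={b,e}
C dims 3,1; δ0: rk_F5 1
Ȟ^0 = (3 − 1) − 0 = 2, so Ȟ^0 ≅ Z/5 ⊕ Z/5
Ȟ^1 = (1 − 0) − 1 = 0, so Ȟ^1 ≅ 0
Ȟ^2 = (0 − 0) − 0 = 0, so Ȟ^2 ≅ 0

Ȟ^0(U;F) ≅ Z/5 ⊕ Z/5; Ȟ^1(U;F) ≅ 0; Ȟ^2(U;F) ≅ 0


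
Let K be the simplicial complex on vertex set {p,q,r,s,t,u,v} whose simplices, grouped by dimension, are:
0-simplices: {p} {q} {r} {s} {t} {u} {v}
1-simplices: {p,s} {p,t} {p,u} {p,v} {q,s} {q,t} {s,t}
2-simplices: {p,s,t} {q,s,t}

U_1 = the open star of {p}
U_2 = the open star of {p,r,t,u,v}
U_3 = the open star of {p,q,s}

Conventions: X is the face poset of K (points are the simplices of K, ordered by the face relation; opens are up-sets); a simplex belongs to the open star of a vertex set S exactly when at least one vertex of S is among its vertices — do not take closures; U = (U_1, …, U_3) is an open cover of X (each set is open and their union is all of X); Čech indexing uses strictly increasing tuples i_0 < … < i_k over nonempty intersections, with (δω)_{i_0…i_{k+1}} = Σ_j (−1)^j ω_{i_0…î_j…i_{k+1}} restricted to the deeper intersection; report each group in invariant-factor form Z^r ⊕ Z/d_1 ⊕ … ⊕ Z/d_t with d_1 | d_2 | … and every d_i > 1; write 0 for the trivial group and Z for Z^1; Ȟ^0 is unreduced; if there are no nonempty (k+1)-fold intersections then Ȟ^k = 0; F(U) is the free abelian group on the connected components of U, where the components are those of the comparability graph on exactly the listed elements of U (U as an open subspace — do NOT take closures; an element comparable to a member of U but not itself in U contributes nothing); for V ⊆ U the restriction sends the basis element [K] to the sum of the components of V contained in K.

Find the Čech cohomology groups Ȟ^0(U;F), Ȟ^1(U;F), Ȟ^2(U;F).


nerve simplices:
  U1={{p},{p,s},{p,t},{p,u},{p,v},{p,s,t}} U2={{p},{r},{t},{u},{v},{p,s},{p,t},{p,u},{p,v},{q,t},{s,t},{p,s,t},{q,s,t}} U3={{p},{q},{s},{p,s},{p,t},{p,u},{p,v},{q,s},{q,t},{s,t},{p,s,t},{q,s,t}}
  U12={{p},{p,s},{p,t},{p,u},{p,v},{p,s,t}} U13={{p},{p,s},{p,t},{p,u},{p,v},{p,s,t}} U23={{p},{p,s},{p,t},{p,u},{p,v},{q,t},{s,t},{p,s,t},{q,s,t}}
  U123={{p},{p,s},{p,t},{p,u},{p,v},{p,s,t}}
components per intersection:
  U1: {{p},{p,s},{p,t},{p,u},{p,v},{p,s,t}}
  U2: {{p},{t},{u},{v},{p,s},{p,t},{p,u},{p,v},{q,t},{s,t},{p,s,t},{q,s,t}} {{r}}
  U3: {{p},{q},{s},{p,s},{p,t},{p,u},{p,v},{q,s},{q,t},{s,t},{p,s,t},{q,s,t}}
  U12: {{p},{p,s},{p,t},{p,u},{p,v},{p,s,t}}
  U13: {{p},{p,s},{p,t},{p,u},{p,v},{p,s,t}}
  U23: {{p},{p,s},{p,t},{p,u},{p,v},{q,t},{s,t},{p,s,t},{q,s,t}}
  U123: {{p},{p,s},{p,t},{p,u},{p,v},{p,s,t}}
C dims 4,3,1; δ0: rk 2, SNF 1^2; δ1: rk 1, SNF 1^1
degree 0: 4−2−0 = 2 → Ȟ^0 ≅ Z^2
degree 1: 3−1−2 = 0 → Ȟ^1 ≅ 0
degree 2: 1−0−1 = 0 → Ȟ^2 ≅ 0

Ȟ^0 ≅ Z^2; Ȟ^1 ≅ 0; Ȟ^2 ≅ 0


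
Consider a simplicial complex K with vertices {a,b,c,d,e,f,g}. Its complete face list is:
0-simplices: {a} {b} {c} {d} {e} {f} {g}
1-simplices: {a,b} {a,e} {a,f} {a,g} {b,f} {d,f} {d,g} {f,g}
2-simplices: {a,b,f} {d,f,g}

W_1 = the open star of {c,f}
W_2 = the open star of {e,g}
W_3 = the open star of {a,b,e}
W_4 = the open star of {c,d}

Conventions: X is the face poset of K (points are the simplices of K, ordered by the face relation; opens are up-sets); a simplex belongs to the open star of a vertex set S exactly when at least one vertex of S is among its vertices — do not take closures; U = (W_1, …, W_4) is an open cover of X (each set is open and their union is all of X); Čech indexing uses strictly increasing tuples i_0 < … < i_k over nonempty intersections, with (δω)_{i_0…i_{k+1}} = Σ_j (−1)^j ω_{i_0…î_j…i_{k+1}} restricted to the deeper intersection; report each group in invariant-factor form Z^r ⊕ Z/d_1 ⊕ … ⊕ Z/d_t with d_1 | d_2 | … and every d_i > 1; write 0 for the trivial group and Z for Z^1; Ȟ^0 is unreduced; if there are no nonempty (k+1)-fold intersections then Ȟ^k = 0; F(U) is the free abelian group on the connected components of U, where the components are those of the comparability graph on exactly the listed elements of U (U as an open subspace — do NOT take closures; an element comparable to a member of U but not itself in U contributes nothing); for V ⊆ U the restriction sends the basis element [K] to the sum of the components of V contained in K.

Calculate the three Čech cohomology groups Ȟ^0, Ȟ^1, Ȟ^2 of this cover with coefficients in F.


nerve simplices:
  W1={{c},{f},{a,f},{b,f},{d,f},{f,g},{a,b,f},{d,f,g}} W2={{e},{g},{a,e},{a,g},{d,g},{f,g},{d,f,g}} W3={{a},{b},{e},{a,b},{a,e},{a,f},{a,g},{b,f},{a,b,f}} W4={{c},{d},{d,f},{d,g},{d,f,g}}
  W12={{f,g},{d,f,g}} W13={{a,f},{b,f},{a,b,f}} W14={{c},{d,f},{d,f,g}} W23={{e},{a,e},{a,g}} W24={{d,g},{d,f,g}}
  W124={{d,f,g}}
components per intersection:
  W1: {{c}} {{f},{a,f},{b,f},{d,f},{f,g},{a,b,f},{d,f,g}}
  W2: {{e},{a,e}} {{g},{a,g},{d,g},{f,g},{d,f,g}}
  W3: {{a},{b},{e},{a,b},{a,e},{a,f},{a,g},{b,f},{a,b,f}}
  W4: {{c}} {{d},{d,f},{d,g},{d,f,g}}
  W12: {{f,g},{d,f,g}}
  W13: {{a,f},{b,f},{a,b,f}}
  W14: {{c}} {{d,f},{d,f,g}}
  W23: {{e},{a,e}} {{a,g}}
  W24: {{d,g},{d,f,g}}
  W124: {{d,f,g}}
C dims 7,7,1; δ0: rk 5, SNF 1^5; δ1: rk 1, SNF 1^1
degree 0: 7−5−0 = 2 → Ȟ^0 ≅ Z^2
degree 1: 7−1−5 = 1 → Ȟ^1 ≅ Z
degree 2: 1−0−1 = 0 → Ȟ^2 ≅ 0

Ȟ^0(U;F) ≅ Z^2; Ȟ^1(U;F) ≅ Z; Ȟ^2(U;F) ≅ 0


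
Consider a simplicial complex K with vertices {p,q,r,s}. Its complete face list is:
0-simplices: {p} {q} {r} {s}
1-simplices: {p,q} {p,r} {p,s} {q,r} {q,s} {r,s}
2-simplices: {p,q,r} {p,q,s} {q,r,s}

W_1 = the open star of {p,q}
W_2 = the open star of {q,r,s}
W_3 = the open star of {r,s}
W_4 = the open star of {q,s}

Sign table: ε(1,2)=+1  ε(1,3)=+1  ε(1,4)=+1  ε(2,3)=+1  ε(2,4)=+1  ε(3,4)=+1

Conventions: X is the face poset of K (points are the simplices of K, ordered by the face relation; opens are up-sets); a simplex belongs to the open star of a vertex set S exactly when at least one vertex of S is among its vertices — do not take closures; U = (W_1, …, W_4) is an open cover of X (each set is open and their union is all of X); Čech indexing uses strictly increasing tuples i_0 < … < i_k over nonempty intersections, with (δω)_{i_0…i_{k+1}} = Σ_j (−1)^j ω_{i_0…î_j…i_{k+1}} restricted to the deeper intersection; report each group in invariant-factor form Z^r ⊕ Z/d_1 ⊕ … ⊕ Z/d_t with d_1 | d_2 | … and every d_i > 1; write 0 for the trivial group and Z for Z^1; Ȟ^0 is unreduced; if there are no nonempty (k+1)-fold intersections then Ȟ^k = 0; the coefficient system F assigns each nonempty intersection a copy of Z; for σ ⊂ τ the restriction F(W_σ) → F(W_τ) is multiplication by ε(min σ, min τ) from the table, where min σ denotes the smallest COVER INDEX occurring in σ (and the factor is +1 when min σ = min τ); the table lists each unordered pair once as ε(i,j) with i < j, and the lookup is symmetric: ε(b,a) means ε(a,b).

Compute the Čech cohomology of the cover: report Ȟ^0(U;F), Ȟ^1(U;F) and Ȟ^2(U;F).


cover nerve:
  W1={{p},{q},{p,q},{p,r},{p,s},{q,r},{q,s},{p,q,r},{p,q,s},{q,r,s}} W2={{q},{r},{s},{p,q},{p,r},{p,s},{q,r},{q,s},{r,s},{p,q,r},{p,q,s},{q,r,s}} W3={{r},{s},{p,r},{p,s},{q,r},{q,s},{r,s},{p,q,r},{p,q,s},{q,r,s}} W4={{q},{s},{p,q},{p,s},{q,r},{q,s},{r,s},{p,q,r},{p,q,s},{q,r,s}}
  W12={{q},{p,q},{p,r},{p,s},{q,r},{q,s},{p,q,r},{p,q,s},{q,r,s}} W13={{p,r},{p,s},{q,r},{q,s},{p,q,r},{p,q,s},{q,r,s}} W14={{q},{p,q},{p,s},{q,r},{q,s},{p,q,r},{p,q,s},{q,r,s}} W23={{r},{s},{p,r},{p,s},{q,r},{q,s},{r,s},{p,q,r},{p,q,s},{q,r,s}} W24={{q},{s},{p,q},{p,s},{q,r},{q,s},{r,s},{p,q,r},{p,q,s},{q,r,s}} W34={{s},{p,s},{q,r},{q,s},{r,s},{p,q,r},{p,q,s},{q,r,s}}
  W123={{p,r},{p,s},{q,r},{q,s},{p,q,r},{p,q,s},{q,r,s}} W124={{q},{p,q},{p,s},{q,r},{q,s},{p,q,r},{p,q,s},{q,r,s}} W134={{p,s},{q,r},{q,s},{p,q,r},{p,q,s},{q,r,s}} W234={{s},{p,s},{q,r},{q,s},{r,s},{p,q,r},{p,q,s},{q,r,s}}
  W1234={{p,s},{q,r},{q,s},{p,q,r},{p,q,s},{q,r,s}}
C dims 4,6,4,1; δ0: rk 3, SNF 1^3; δ1: rk 3, SNF 1^3; δ2: rk 1, SNF 1^1
Ȟ^0: (4−3)−0=1 ⇒ Z
Ȟ^1: (6−3)−3=0 ⇒ 0
Ȟ^2: (4−1)−3=0 ⇒ 0

Ȟ^0 ≅ Z; Ȟ^1 ≅ 0; Ȟ^2 ≅ 0


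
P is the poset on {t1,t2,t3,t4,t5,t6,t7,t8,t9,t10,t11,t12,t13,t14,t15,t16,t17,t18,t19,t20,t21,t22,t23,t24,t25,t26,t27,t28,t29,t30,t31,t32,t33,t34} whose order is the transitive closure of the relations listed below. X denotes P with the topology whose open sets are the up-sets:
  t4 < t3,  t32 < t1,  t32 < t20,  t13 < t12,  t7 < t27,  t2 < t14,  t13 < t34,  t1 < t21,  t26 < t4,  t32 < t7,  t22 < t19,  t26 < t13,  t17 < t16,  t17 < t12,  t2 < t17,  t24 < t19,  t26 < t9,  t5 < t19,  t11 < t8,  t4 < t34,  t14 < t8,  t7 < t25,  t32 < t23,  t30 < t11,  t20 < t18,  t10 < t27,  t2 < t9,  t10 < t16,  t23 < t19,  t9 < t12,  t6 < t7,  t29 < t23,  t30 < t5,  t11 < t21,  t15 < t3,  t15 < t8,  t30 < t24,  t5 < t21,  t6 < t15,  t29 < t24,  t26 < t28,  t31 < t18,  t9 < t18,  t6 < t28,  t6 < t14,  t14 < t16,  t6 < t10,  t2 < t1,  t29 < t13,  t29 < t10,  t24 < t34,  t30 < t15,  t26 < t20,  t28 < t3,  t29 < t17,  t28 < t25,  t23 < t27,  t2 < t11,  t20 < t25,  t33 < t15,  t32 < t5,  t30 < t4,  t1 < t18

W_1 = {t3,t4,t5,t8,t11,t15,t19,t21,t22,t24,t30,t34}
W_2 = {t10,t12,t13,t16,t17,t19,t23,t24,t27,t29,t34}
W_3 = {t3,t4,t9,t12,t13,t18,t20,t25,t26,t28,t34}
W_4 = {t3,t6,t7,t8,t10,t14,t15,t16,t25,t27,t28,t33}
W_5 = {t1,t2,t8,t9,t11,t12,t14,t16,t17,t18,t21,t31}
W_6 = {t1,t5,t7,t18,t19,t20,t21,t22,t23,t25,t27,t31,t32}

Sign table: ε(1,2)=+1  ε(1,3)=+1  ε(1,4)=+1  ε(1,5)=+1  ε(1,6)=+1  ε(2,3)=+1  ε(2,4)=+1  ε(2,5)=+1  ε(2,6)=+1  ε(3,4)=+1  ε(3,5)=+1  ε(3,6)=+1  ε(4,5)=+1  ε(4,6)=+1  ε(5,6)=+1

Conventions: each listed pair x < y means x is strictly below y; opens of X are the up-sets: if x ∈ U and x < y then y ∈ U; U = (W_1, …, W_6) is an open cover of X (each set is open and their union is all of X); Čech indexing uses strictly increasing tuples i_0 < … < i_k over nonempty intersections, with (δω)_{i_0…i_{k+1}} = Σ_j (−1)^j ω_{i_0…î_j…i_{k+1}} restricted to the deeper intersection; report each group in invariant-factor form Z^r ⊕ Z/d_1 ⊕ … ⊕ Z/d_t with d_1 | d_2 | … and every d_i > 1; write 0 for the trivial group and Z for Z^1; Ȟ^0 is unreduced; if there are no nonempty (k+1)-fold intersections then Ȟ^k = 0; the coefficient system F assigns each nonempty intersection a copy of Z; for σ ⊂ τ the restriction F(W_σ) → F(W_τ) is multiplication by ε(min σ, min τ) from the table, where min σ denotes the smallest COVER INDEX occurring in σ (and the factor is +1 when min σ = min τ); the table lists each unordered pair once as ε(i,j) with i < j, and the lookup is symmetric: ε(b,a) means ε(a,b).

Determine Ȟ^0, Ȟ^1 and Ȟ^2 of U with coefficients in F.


nerve of the cover:
  W12={t19,t24,t34} W13={t3,t4,t34} W14={t3,t8,t15} W15={t8,t11,t21} W16={t5,t19,t21,t22} W23={t12,t13,t34} W24={t10,t16,t27} W25={t12,t16,t17} W26={t19,t23,t27} W34={t3,t25,t28} W35={t9,t12,t18} W36={t18,t20,t25} W45={t8,t14,t16} W46={t7,t25,t27} W56={t1,t18,t21,t31}
  W123={t34} W126={t19} W134={t3} W145={t8} W156={t21} W235={t12} W245={t16} W246={t27} W346={t25} W356={t18}
C dims 6,15,10; δ0: rk 5, SNF 1^5; δ1: rk 10, SNF 1^9·2
Ȟ^0 = (6 − 5) − 0 = 1, so Ȟ^0 ≅ Z
Ȟ^1 = (15 − 10) − 5 = 0, so Ȟ^1 ≅ 0
Ȟ^2 = (10 − 0) − 10 = 0 plus torsion [2], so Ȟ^2 ≅ Z/2

Ȟ^0 ≅ Z, Ȟ^1 ≅ 0 and Ȟ^2 ≅ Z/2
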